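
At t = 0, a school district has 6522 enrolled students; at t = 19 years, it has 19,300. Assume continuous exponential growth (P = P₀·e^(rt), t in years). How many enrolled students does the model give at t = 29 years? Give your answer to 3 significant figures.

≈ 34,200 enrolled students

r = ln(19300/6522) / 19 ≈ 0.057101 per year
P(29) = 6522 · e^(0.057101·29) = 6522 · 5.23798 ≈ 34162.13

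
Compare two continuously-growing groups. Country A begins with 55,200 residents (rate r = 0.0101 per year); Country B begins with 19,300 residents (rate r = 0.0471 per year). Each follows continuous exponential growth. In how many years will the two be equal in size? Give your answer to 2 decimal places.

55200·e^(0.0101t) = 19300·e^(0.0471t)
55200/19300 = e^((0.0471 − 0.0101)t) → ln(2.8601) = 0.037·t
t = 1.05086 / 0.037

t ≈ 28.40 years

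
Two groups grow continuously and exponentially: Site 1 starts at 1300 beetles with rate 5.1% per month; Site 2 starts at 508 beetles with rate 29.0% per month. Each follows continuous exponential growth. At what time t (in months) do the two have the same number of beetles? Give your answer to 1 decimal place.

1300·e^(0.051t) = 508·e^(0.29t)
1300/508 = e^((0.29 − 0.051)t) → ln(2.55906) = 0.239·t
t = 0.93964 / 0.239

t ≈ 3.9 months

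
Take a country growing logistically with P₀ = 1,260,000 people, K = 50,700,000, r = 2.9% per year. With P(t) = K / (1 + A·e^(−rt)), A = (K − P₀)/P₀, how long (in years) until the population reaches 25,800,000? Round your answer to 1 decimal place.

t ≈ 127.8 years

A = (50700000 − 1260000)/1260000 = 39.2381
25800000 = 50700000/(1 + 39.2381·e^(−0.029t)) → 1 + 39.2381·e^(−0.029t) = 1.96512
e^(−0.029t) = 0.024596 → t = ln(40.65634)/0.029 = 3.70515/0.029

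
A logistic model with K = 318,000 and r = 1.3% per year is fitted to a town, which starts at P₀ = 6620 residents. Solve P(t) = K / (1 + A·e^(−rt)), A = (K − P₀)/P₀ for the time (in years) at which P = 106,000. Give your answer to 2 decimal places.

A = (318000 − 6620)/6620 = 47.03625
106000 = 318000/(1 + 47.03625·e^(−0.013t)) → 1 + 47.03625·e^(−0.013t) = 3
e^(−0.013t) = 0.04252 → t = ln(23.51813)/0.013 = 3.15777/0.013

t ≈ 242.91 years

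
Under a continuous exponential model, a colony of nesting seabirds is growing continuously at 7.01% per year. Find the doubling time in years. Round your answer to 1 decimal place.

doubling time = ln(2) / |r| = 0.69315 / 0.0701

doubling time ≈ 9.9 years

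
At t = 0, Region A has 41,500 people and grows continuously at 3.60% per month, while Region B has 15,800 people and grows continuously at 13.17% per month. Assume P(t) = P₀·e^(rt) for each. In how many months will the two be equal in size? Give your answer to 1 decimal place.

41500·e^(0.036t) = 15800·e^(0.1317t)
41500/15800 = e^((0.1317 − 0.036)t) → ln(2.62658) = 0.0957·t
t = 0.96568 / 0.0957

t ≈ 10.1 months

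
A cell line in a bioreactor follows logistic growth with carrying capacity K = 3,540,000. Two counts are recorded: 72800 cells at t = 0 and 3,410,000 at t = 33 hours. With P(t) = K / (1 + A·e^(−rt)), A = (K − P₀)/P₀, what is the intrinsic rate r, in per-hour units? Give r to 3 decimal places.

A = (3540000 − 72800)/72800 = 47.62637
3410000 = 3540000/(1 + 47.62637·e^(−r·33)) → e^(−33r) = (1.03812 − 1)/47.62637 = 0.0008
r = −ln(0.0008)/33 = 7.13032/33

r ≈ 0.216 per hour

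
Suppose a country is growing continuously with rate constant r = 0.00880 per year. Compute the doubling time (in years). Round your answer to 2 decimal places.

doubling time ≈ 78.77 years

doubling time = ln(2) / |r| = 0.69315 / 0.0088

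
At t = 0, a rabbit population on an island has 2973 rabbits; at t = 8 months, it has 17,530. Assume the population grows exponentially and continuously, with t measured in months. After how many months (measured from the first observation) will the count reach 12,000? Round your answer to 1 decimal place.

t ≈ 6.3 months

r = ln(17530/2973) / 8 ≈ 0.221793 per month
t = ln(12000/2973) / r = 1.39534 / 0.221793 ≈ 6.291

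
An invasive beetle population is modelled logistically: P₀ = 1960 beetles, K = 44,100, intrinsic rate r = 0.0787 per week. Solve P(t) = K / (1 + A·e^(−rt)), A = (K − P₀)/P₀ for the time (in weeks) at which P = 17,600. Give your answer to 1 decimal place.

t ≈ 33.8 weeks

A = (44100 − 1960)/1960 = 21.5
17600 = 44100/(1 + 21.5·e^(−0.0787t)) → 1 + 21.5·e^(−0.0787t) = 2.50568
e^(−0.0787t) = 0.070032 → t = ln(14.27925)/0.0787 = 2.65881/0.0787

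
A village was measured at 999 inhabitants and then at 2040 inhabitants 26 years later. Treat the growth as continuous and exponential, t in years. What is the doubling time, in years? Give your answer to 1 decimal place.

doubling time ≈ 25.2 years

r = ln(2040/999) / 26 = ln(2.04204) / 26 ≈ 0.02746 per year
doubling time = ln 2 / |r| = 0.69315 / 0.02746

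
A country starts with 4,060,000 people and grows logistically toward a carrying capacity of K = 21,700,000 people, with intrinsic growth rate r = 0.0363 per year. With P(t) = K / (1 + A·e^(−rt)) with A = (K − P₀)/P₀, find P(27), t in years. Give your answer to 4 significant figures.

≈ 8,249,000 people

A = (21700000 − 4060000)/4060000 = 4.34483
P(27) = 21700000 / (1 + 4.34483·e^(−0.0363·27)) = 21700000 / (1 + 4.34483·0.375274)
= 21700000 / 2.6305 ≈ 8249385.52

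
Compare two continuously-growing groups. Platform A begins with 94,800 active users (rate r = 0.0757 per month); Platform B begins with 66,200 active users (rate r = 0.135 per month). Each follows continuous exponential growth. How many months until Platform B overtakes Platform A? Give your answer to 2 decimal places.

t ≈ 6.06 months

94800·e^(0.0757t) = 66200·e^(0.135t)
94800/66200 = e^((0.135 − 0.0757)t) → ln(1.43202) = 0.0593·t
t = 0.35909 / 0.0593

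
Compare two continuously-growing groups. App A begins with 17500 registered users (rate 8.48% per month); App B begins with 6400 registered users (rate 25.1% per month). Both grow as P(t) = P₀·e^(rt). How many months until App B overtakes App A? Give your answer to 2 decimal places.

t ≈ 6.05 months

17500·e^(0.0848t) = 6400·e^(0.251t)
17500/6400 = e^((0.251 − 0.0848)t) → ln(2.73438) = 0.1662·t
t = 1.0059 / 0.1662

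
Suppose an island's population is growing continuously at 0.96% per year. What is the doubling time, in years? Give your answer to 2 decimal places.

doubling time = ln(2) / |r| = 0.69315 / 0.0096

doubling time ≈ 72.20 years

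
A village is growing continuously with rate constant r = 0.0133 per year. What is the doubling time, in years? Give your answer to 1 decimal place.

doubling time = ln(2) / |r| = 0.69315 / 0.0133

doubling time ≈ 52.1 years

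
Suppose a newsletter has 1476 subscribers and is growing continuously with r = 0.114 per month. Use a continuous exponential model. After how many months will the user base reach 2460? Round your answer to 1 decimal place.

2460 = 1476 · e^(0.114·t)
t = ln(2460/1476) / 0.114 = ln(1.66667) / 0.114 = 0.51083 / 0.114

t ≈ 4.5 months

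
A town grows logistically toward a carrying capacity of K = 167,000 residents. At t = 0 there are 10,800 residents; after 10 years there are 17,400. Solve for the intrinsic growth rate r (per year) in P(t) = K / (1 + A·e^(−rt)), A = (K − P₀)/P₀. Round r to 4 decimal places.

A = (167000 − 10800)/10800 = 14.46296
17400 = 167000/(1 + 14.46296·e^(−r·10)) → e^(−10r) = (9.5977 − 1)/14.46296 = 0.594463
r = −ln(0.594463)/10 = 0.5201/10

r ≈ 0.0520 per year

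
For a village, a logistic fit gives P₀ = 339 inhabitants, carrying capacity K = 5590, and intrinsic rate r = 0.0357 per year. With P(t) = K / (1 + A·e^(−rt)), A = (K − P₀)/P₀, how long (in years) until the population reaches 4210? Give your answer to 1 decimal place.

t ≈ 108.0 years

A = (5590 − 339)/339 = 15.48968
4210 = 5590/(1 + 15.48968·e^(−0.0357t)) → 1 + 15.48968·e^(−0.0357t) = 1.32779
e^(−0.0357t) = 0.021162 → t = ln(47.25473)/0.0357 = 3.85555/0.0357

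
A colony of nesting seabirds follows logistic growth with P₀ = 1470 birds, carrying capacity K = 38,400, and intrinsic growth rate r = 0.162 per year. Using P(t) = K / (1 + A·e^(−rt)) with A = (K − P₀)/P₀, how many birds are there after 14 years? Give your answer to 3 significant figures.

≈ 10,700 birds

A = (38400 − 1470)/1470 = 25.12245
P(14) = 38400 / (1 + 25.12245·e^(−0.162·14)) = 38400 / (1 + 25.12245·0.103519)
= 38400 / 3.60065 ≈ 10664.74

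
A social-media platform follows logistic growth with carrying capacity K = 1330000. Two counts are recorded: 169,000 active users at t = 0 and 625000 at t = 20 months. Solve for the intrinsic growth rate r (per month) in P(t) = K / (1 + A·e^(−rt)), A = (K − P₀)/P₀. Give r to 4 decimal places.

r ≈ 0.0903 per month

A = (1330000 − 169000)/169000 = 6.86982
625000 = 1330000/(1 + 6.86982·e^(−r·20)) → e^(−20r) = (2.128 − 1)/6.86982 = 0.164196
r = −ln(0.164196)/20 = 1.80669/20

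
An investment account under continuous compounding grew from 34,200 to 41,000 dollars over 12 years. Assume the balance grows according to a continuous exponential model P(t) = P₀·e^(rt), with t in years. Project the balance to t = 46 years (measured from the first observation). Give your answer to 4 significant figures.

≈ 68,540 dollars

r = ln(41000/34200) / 12 ≈ 0.015112 per year
P(46) = 34200 · e^(0.015112·46) = 34200 · 2.00403 ≈ 68537.9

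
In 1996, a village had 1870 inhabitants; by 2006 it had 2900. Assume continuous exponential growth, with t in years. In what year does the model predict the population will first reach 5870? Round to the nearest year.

r = ln(2900/1870) / 10 = 0.43877/10 ≈ 0.043877 per year
t = ln(5870/1870) / r = 1.14392/0.043877 ≈ 26.07 years after 1996

year 2022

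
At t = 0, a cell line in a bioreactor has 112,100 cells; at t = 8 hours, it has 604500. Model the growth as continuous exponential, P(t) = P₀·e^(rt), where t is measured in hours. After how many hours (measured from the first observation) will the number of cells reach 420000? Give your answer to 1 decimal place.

r = ln(604500/112100) / 8 ≈ 0.210626 per hour
t = ln(420000/112100) / r = 1.32086 / 0.210626 ≈ 6.271

t ≈ 6.3 hours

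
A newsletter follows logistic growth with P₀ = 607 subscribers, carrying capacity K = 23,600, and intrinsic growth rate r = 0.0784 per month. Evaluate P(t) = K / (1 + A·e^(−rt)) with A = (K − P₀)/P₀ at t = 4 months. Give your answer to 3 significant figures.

≈ 823 subscribers

A = (23600 − 607)/607 = 37.87974
P(4) = 23600 / (1 + 37.87974·e^(−0.0784·4)) = 23600 / (1 + 37.87974·0.730811)
= 23600 / 28.68294 ≈ 822.79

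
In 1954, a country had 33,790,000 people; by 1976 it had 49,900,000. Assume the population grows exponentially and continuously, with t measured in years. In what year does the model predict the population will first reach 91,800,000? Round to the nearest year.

r = ln(49900000/33790000) / 22 = 0.38986/22 ≈ 0.017721 per year
t = ln(91800000/33790000) / r = 0.99945/0.017721 ≈ 56.4 years after 1954

year 2010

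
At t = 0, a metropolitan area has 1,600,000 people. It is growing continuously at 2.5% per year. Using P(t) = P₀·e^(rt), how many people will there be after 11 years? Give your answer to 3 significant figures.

≈ 2,110,000 people

P(11) = 1600000 · e^(0.025·11) = 1600000 · e^(0.275)
= 1600000 · 1.31653 ≈ 2106449.08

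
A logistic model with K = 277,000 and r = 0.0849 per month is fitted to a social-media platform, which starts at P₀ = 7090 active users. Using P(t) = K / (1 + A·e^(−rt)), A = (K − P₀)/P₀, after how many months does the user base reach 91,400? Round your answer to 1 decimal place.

t ≈ 34.5 months

A = (277000 − 7090)/7090 = 38.06911
91400 = 277000/(1 + 38.06911·e^(−0.0849t)) → 1 + 38.06911·e^(−0.0849t) = 3.03063
e^(−0.0849t) = 0.053341 → t = ln(18.7474)/0.0849 = 2.93105/0.0849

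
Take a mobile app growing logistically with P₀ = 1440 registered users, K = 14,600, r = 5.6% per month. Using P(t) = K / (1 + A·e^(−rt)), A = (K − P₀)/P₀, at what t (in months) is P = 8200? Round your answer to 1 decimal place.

A = (14600 − 1440)/1440 = 9.13889
8200 = 14600/(1 + 9.13889·e^(−0.056t)) → 1 + 9.13889·e^(−0.056t) = 1.78049
e^(−0.056t) = 0.085403 → t = ln(11.7092)/0.056 = 2.46037/0.056

t ≈ 43.9 months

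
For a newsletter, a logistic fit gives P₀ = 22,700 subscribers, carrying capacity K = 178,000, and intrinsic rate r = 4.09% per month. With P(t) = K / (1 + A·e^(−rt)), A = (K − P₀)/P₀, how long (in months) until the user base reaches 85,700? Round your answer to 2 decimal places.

t ≈ 45.20 months

A = (178000 − 22700)/22700 = 6.84141
85700 = 178000/(1 + 6.84141·e^(−0.0409t)) → 1 + 6.84141·e^(−0.0409t) = 2.07701
e^(−0.0409t) = 0.157426 → t = ln(6.35221)/0.0409 = 1.8488/0.0409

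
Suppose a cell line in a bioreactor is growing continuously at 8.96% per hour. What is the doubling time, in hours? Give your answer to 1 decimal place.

doubling time ≈ 7.7 hours

doubling time = ln(2) / |r| = 0.69315 / 0.0896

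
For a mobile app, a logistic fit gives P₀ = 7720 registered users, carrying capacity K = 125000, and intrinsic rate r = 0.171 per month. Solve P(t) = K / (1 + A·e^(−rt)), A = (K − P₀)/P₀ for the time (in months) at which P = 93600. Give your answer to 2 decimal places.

A = (125000 − 7720)/7720 = 15.19171
93600 = 125000/(1 + 15.19171·e^(−0.171t)) → 1 + 15.19171·e^(−0.171t) = 1.33547
e^(−0.171t) = 0.022082 → t = ln(45.28484)/0.171 = 3.81297/0.171

t ≈ 22.30 months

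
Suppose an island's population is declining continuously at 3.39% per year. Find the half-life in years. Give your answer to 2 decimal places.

half-life = ln(2) / |r| = 0.69315 / 0.0339

half-life ≈ 20.45 years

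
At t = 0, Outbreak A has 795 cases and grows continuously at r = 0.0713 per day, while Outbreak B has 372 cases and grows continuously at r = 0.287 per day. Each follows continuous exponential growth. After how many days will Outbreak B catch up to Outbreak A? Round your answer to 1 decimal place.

t ≈ 3.5 days

795·e^(0.0713t) = 372·e^(0.287t)
795/372 = e^((0.287 − 0.0713)t) → ln(2.1371) = 0.2157·t
t = 0.75945 / 0.2157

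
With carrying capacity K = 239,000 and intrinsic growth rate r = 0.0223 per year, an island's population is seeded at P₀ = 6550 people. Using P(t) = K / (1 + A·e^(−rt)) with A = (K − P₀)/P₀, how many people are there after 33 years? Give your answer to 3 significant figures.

≈ 13,300 people

A = (239000 − 6550)/6550 = 35.48855
P(33) = 239000 / (1 + 35.48855·e^(−0.0223·33)) = 239000 / (1 + 35.48855·0.479074)
= 239000 / 18.00164 ≈ 13276.56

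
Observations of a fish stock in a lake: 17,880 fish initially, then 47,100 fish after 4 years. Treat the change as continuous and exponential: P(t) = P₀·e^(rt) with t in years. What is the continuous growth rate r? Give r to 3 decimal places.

r ≈ 0.242 per year

47100 = 17880 · e^(r·4)
e^(4r) = 47100/17880 = 2.63423
r = ln(2.63423) / 4 = 0.96859 / 4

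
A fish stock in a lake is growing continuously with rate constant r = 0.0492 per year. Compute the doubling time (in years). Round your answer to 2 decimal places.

doubling time = ln(2) / |r| = 0.69315 / 0.0492

doubling time ≈ 14.09 years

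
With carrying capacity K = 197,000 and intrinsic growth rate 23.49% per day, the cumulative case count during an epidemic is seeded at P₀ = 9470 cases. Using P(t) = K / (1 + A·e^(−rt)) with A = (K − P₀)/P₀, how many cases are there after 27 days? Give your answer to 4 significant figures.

A = (197000 − 9470)/9470 = 19.80253
P(27) = 197000 / (1 + 19.80253·e^(−0.2349·27)) = 197000 / (1 + 19.80253·0.00176)
= 197000 / 1.03486 ≈ 190364.39

≈ 190,400 cases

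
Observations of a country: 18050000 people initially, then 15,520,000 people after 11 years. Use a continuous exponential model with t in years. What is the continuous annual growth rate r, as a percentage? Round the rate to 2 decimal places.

r ≈ -1.37% per year

15520000 = 18050000 · e^(r·11)
e^(11r) = 15520000/18050000 = 0.85983
r = ln(0.85983) / 11 = -0.15102 / 11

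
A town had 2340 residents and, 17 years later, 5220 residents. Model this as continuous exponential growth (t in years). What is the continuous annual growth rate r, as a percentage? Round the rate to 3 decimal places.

r ≈ 4.720% per year

5220 = 2340 · e^(r·17)
e^(17r) = 5220/2340 = 2.23077
r = ln(2.23077) / 17 = 0.80235 / 17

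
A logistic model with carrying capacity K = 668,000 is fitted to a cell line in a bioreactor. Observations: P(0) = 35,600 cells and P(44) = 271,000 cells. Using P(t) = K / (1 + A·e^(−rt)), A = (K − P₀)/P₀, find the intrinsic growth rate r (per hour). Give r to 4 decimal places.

A = (668000 − 35600)/35600 = 17.76404
271000 = 668000/(1 + 17.76404·e^(−r·44)) → e^(−44r) = (2.46494 − 1)/17.76404 = 0.082467
r = −ln(0.082467)/44 = 2.49536/44

r ≈ 0.0567 per hour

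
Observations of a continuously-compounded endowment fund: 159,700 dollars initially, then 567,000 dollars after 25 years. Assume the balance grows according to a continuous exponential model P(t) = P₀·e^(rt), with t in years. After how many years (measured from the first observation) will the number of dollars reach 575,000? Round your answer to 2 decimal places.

t ≈ 25.28 years

r = ln(567000/159700) / 25 ≈ 0.050682 per year
t = ln(575000/159700) / r = 1.28107 / 0.050682 ≈ 25.276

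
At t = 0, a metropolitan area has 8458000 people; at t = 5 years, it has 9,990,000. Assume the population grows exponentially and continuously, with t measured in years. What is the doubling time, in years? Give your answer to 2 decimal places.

r = ln(9990000/8458000) / 5 = ln(1.18113) / 5 ≈ 0.033294 per year
doubling time = ln 2 / |r| = 0.69315 / 0.033294

doubling time ≈ 20.82 years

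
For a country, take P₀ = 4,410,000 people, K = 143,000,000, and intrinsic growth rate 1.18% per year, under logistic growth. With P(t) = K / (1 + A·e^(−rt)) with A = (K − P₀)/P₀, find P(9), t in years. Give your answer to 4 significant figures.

≈ 4,887,000 people

A = (143000000 − 4410000)/4410000 = 31.4263
P(9) = 143000000 / (1 + 31.4263·e^(−0.0118·9)) = 143000000 / (1 + 31.4263·0.899245)
= 143000000 / 29.25994 ≈ 4887228.11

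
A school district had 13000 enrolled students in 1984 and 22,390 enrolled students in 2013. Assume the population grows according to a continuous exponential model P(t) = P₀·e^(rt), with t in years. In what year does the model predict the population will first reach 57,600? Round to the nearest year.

r = ln(22390/13000) / 29 = 0.54367/29 ≈ 0.018747 per year
t = ln(57600/13000) / r = 1.48857/0.018747 ≈ 79.4 years after 1984

year 2063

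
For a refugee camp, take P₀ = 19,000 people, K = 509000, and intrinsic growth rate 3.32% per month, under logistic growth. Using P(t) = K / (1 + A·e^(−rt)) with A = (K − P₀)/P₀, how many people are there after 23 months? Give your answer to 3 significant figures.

≈ 39,100 people

A = (509000 − 19000)/19000 = 25.78947
P(23) = 509000 / (1 + 25.78947·e^(−0.0332·23)) = 509000 / (1 + 25.78947·0.465986)
= 509000 / 13.01753 ≈ 39101.12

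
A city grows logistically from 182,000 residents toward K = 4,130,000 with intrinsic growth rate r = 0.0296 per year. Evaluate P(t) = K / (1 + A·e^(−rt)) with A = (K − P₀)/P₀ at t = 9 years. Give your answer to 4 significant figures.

≈ 234,400 residents

A = (4130000 − 182000)/182000 = 21.69231
P(9) = 4130000 / (1 + 21.69231·e^(−0.0296·9)) = 4130000 / (1 + 21.69231·0.766133)
= 4130000 / 17.61918 ≈ 234403.59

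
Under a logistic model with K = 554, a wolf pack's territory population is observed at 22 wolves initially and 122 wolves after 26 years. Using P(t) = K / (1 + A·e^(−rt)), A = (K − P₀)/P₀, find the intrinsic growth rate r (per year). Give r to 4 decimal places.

A = (554 − 22)/22 = 24.18182
122 = 554/(1 + 24.18182·e^(−r·26)) → e^(−26r) = (4.54098 − 1)/24.18182 = 0.146432
r = −ln(0.146432)/26 = 1.9212/26

r ≈ 0.0739 per year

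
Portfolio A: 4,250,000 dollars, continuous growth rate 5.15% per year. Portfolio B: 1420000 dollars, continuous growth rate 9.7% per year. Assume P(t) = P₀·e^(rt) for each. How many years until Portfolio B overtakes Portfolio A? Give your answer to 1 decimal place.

t ≈ 24.1 years

4250000·e^(0.0515t) = 1420000·e^(0.097t)
4250000/1420000 = e^((0.097 − 0.0515)t) → ln(2.99296) = 0.0455·t
t = 1.09626 / 0.0455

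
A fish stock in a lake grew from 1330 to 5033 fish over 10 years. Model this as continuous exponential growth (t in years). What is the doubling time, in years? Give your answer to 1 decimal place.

doubling time ≈ 5.2 years

r = ln(5033/1330) / 10 = ln(3.78421) / 10 ≈ 0.133084 per year
doubling time = ln 2 / |r| = 0.69315 / 0.133084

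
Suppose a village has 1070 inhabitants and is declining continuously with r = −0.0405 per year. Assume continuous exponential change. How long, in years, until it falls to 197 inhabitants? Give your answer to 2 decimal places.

197 = 1070 · e^(-0.0405·t)
t = ln(197/1070) / -0.0405 = ln(0.18411) / -0.0405 = -1.69221 / -0.0405

t ≈ 41.78 years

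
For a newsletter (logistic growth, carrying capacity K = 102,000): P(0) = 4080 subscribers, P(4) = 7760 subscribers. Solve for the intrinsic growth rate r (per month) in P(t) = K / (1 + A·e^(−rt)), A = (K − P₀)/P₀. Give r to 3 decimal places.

r ≈ 0.170 per month

A = (102000 − 4080)/4080 = 24
7760 = 102000/(1 + 24·e^(−r·4)) → e^(−4r) = (13.14433 − 1)/24 = 0.506014
r = −ln(0.506014)/4 = 0.68119/4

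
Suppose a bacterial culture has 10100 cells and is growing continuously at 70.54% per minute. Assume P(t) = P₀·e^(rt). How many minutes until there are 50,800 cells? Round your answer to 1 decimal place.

t ≈ 2.3 minutes

50800 = 10100 · e^(0.7054·t)
t = ln(50800/10100) / 0.7054 = ln(5.0297) / 0.7054 = 1.61536 / 0.7054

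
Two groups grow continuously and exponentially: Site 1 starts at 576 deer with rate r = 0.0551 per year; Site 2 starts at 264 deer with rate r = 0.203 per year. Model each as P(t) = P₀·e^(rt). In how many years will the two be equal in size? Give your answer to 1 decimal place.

t ≈ 5.3 years

576·e^(0.0551t) = 264·e^(0.203t)
576/264 = e^((0.203 − 0.0551)t) → ln(2.18182) = 0.1479·t
t = 0.78016 / 0.1479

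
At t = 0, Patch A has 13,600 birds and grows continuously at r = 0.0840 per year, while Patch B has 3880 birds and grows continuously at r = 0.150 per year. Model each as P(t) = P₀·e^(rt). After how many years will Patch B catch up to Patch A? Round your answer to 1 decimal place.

13600·e^(0.084t) = 3880·e^(0.15t)
13600/3880 = e^((0.15 − 0.084)t) → ln(3.50515) = 0.066·t
t = 1.25423 / 0.066

t ≈ 19.0 years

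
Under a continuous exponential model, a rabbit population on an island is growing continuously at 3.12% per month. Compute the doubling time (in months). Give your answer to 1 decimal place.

doubling time ≈ 22.2 months

doubling time = ln(2) / |r| = 0.69315 / 0.0312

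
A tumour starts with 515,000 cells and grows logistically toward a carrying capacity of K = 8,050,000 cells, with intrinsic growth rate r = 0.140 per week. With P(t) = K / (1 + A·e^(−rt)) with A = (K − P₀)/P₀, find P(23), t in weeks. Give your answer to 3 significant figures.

A = (8050000 − 515000)/515000 = 14.63107
P(23) = 8050000 / (1 + 14.63107·e^(−0.14·23)) = 8050000 / (1 + 14.63107·0.039955)
= 8050000 / 1.58459 ≈ 5080193.94

≈ 5,080,000 cells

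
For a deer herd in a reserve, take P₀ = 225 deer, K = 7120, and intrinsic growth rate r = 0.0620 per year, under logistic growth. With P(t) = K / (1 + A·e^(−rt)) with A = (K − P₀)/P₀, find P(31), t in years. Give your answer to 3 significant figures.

A = (7120 − 225)/225 = 30.64444
P(31) = 7120 / (1 + 30.64444·e^(−0.062·31)) = 7120 / (1 + 30.64444·0.146314)
= 7120 / 5.48371 ≈ 1298.39

≈ 1,300 deer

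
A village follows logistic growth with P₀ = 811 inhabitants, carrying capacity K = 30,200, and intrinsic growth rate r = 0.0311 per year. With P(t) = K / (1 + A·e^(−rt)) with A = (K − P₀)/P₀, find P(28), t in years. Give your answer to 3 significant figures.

≈ 1,870 inhabitants

A = (30200 − 811)/811 = 36.23798
P(28) = 30200 / (1 + 36.23798·e^(−0.0311·28)) = 30200 / (1 + 36.23798·0.418617)
= 30200 / 16.16982 ≈ 1867.68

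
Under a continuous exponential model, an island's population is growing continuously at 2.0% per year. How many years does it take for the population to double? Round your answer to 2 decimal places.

doubling time ≈ 34.66 years

doubling time = ln(2) / |r| = 0.69315 / 0.02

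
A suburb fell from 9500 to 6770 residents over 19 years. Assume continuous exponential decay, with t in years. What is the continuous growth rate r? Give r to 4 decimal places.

6770 = 9500 · e^(r·19)
e^(19r) = 6770/9500 = 0.71263
r = ln(0.71263) / 19 = -0.33879 / 19

r ≈ -0.0178 per year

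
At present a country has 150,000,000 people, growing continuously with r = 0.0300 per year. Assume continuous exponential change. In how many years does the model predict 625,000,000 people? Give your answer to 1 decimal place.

t ≈ 47.6 years

625000000 = 150000000 · e^(0.03·t)
t = ln(625000000/150000000) / 0.03 = ln(4.16667) / 0.03 = 1.42712 / 0.03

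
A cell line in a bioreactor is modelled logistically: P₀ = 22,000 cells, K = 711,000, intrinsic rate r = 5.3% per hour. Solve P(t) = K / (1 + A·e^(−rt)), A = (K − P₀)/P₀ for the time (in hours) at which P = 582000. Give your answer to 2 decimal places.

t ≈ 93.41 hours

A = (711000 − 22000)/22000 = 31.31818
582000 = 711000/(1 + 31.31818·e^(−0.053t)) → 1 + 31.31818·e^(−0.053t) = 1.22165
e^(−0.053t) = 0.007077 → t = ln(141.29598)/0.053 = 4.95086/0.053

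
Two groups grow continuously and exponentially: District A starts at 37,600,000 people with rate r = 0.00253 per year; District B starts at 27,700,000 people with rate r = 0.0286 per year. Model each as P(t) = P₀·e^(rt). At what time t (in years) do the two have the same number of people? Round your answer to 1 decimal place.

37600000·e^(0.00253t) = 27700000·e^(0.0286t)
37600000/27700000 = e^((0.0286 − 0.00253)t) → ln(1.3574) = 0.02607·t
t = 0.30557 / 0.02607

t ≈ 11.7 years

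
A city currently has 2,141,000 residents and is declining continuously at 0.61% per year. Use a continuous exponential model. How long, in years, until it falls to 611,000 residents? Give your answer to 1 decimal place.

t ≈ 205.6 years

611000 = 2141000 · e^(-0.0061·t)
t = ln(611000/2141000) / -0.0061 = ln(0.28538) / -0.0061 = -1.25393 / -0.0061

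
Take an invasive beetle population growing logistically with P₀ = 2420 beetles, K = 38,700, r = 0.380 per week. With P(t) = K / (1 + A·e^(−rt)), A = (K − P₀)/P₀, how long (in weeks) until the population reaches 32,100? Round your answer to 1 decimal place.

A = (38700 − 2420)/2420 = 14.99174
32100 = 38700/(1 + 14.99174·e^(−0.38t)) → 1 + 14.99174·e^(−0.38t) = 1.20561
e^(−0.38t) = 0.013715 → t = ln(72.91435)/0.38 = 4.28929/0.38

t ≈ 11.3 weeks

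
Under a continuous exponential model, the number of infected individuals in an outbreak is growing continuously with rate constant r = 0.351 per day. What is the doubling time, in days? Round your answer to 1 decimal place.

doubling time ≈ 2.0 days

doubling time = ln(2) / |r| = 0.69315 / 0.351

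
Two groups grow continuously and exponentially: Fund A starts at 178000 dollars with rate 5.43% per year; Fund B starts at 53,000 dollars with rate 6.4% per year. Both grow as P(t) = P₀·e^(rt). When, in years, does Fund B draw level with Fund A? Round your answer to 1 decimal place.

178000·e^(0.0543t) = 53000·e^(0.064t)
178000/53000 = e^((0.064 − 0.0543)t) → ln(3.35849) = 0.0097·t
t = 1.21149 / 0.0097

t ≈ 124.9 years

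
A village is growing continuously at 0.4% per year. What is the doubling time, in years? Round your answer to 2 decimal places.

doubling time = ln(2) / |r| = 0.69315 / 0.004

doubling time ≈ 173.29 years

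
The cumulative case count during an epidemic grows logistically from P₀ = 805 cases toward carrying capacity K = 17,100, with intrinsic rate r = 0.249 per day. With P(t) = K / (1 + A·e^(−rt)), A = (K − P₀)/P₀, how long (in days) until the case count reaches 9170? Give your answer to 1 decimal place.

A = (17100 − 805)/805 = 20.24224
9170 = 17100/(1 + 20.24224·e^(−0.249t)) → 1 + 20.24224·e^(−0.249t) = 1.86478
e^(−0.249t) = 0.042721 → t = ln(23.40748)/0.249 = 3.15306/0.249

t ≈ 12.7 days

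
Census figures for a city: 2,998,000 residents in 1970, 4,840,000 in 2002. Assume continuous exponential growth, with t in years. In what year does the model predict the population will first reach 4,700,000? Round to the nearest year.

year 2000

r = ln(4840000/2998000) / 32 = 0.47897/32 ≈ 0.014968 per year
t = ln(4700000/2998000) / r = 0.44962/0.014968 ≈ 30.04 years after 1970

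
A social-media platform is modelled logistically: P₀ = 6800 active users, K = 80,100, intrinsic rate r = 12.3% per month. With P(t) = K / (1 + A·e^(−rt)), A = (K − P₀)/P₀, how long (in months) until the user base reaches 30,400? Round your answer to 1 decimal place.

t ≈ 15.3 months

A = (80100 − 6800)/6800 = 10.77941
30400 = 80100/(1 + 10.77941·e^(−0.123t)) → 1 + 10.77941·e^(−0.123t) = 2.63487
e^(−0.123t) = 0.151666 → t = ln(6.59344)/0.123 = 1.88608/0.123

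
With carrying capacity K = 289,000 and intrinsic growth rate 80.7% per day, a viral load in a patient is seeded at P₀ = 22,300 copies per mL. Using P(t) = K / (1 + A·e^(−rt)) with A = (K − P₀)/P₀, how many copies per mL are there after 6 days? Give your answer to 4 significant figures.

≈ 264,100 copies per mL

A = (289000 − 22300)/22300 = 11.95964
P(6) = 289000 / (1 + 11.95964·e^(−0.807·6)) = 289000 / (1 + 11.95964·0.007891)
= 289000 / 1.09438 ≈ 264077.29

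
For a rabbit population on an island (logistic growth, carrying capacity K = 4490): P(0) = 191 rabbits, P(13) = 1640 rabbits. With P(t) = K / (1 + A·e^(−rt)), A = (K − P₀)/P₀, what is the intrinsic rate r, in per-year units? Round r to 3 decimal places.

A = (4490 − 191)/191 = 22.50785
1640 = 4490/(1 + 22.50785·e^(−r·13)) → e^(−13r) = (2.7378 − 1)/22.50785 = 0.077209
r = −ln(0.077209)/13 = 2.56124/13

r ≈ 0.197 per year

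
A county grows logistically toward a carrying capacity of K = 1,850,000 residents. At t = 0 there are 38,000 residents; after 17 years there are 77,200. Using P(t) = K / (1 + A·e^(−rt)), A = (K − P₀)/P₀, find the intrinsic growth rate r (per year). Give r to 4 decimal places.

A = (1850000 − 38000)/38000 = 47.68421
77200 = 1850000/(1 + 47.68421·e^(−r·17)) → e^(−17r) = (23.96373 − 1)/47.68421 = 0.481579
r = −ln(0.481579)/17 = 0.73068/17

r ≈ 0.0430 per year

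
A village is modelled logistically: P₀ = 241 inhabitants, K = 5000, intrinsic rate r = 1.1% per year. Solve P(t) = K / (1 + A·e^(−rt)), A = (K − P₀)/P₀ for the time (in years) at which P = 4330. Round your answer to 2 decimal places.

t ≈ 440.82 years

A = (5000 − 241)/241 = 19.74689
4330 = 5000/(1 + 19.74689·e^(−0.011t)) → 1 + 19.74689·e^(−0.011t) = 1.15473
e^(−0.011t) = 0.007836 → t = ln(127.61795)/0.011 = 4.84904/0.011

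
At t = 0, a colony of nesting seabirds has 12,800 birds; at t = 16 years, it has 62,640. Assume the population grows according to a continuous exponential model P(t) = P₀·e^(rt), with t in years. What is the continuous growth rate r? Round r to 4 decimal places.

62640 = 12800 · e^(r·16)
e^(16r) = 62640/12800 = 4.89375
r = ln(4.89375) / 16 = 1.58796 / 16

r ≈ 0.0992 per year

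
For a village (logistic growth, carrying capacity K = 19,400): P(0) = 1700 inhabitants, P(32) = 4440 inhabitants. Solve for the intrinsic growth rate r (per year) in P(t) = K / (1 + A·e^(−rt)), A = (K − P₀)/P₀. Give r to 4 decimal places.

r ≈ 0.0353 per year

A = (19400 − 1700)/1700 = 10.41176
4440 = 19400/(1 + 10.41176·e^(−r·32)) → e^(−32r) = (4.36937 − 1)/10.41176 = 0.323612
r = −ln(0.323612)/32 = 1.12821/32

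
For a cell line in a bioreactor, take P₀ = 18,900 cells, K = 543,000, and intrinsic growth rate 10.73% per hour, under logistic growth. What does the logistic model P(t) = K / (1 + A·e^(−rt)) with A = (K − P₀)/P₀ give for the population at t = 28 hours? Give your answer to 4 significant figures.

A = (543000 − 18900)/18900 = 27.73016
P(28) = 543000 / (1 + 27.73016·e^(−0.1073·28)) = 543000 / (1 + 27.73016·0.049568)
= 543000 / 2.37454 ≈ 228675.68

≈ 228,700 cells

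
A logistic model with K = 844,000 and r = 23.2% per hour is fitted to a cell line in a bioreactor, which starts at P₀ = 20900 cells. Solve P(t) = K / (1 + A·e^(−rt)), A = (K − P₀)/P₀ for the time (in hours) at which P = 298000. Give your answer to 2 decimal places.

A = (844000 − 20900)/20900 = 39.38278
298000 = 844000/(1 + 39.38278·e^(−0.232t)) → 1 + 39.38278·e^(−0.232t) = 2.83221
e^(−0.232t) = 0.046523 → t = ln(21.49463)/0.232 = 3.0678/0.232

t ≈ 13.22 hours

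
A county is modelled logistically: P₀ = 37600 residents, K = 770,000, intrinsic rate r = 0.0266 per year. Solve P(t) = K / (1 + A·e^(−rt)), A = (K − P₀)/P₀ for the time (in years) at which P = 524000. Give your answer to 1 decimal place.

A = (770000 − 37600)/37600 = 19.47872
524000 = 770000/(1 + 19.47872·e^(−0.0266t)) → 1 + 19.47872·e^(−0.0266t) = 1.46947
e^(−0.0266t) = 0.024101 → t = ln(41.49126)/0.0266 = 3.72548/0.0266

t ≈ 140.1 years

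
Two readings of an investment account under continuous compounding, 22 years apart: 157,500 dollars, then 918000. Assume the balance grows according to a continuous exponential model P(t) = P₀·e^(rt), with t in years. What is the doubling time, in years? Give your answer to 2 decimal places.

doubling time ≈ 8.65 years

r = ln(918000/157500) / 22 = ln(5.82857) / 22 ≈ 0.080126 per year
doubling time = ln 2 / |r| = 0.69315 / 0.080126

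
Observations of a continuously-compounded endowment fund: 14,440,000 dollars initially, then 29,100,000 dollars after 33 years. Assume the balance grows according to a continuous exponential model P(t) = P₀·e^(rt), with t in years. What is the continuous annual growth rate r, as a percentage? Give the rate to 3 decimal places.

29100000 = 14440000 · e^(r·33)
e^(33r) = 29100000/14440000 = 2.01524
r = ln(2.01524) / 33 = 0.70074 / 33

r ≈ 2.123% per year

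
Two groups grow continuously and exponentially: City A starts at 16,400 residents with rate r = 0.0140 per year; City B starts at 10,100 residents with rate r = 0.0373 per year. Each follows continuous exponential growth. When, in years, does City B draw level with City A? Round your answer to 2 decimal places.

16400·e^(0.014t) = 10100·e^(0.0373t)
16400/10100 = e^((0.0373 − 0.014)t) → ln(1.62376) = 0.0233·t
t = 0.48475 / 0.0233

t ≈ 20.80 years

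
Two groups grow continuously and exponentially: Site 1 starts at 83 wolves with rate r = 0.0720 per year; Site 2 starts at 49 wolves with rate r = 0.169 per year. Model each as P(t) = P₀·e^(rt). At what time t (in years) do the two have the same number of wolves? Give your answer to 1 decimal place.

t ≈ 5.4 years

83·e^(0.072t) = 49·e^(0.169t)
83/49 = e^((0.169 − 0.072)t) → ln(1.69388) = 0.097·t
t = 0.52702 / 0.097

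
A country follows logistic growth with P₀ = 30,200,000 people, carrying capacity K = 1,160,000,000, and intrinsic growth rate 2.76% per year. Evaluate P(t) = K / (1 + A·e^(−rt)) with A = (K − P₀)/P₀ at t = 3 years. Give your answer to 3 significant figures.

≈ 32,700,000 people

A = (1160000000 − 30200000)/30200000 = 37.4106
P(3) = 1160000000 / (1 + 37.4106·e^(−0.0276·3)) = 1160000000 / (1 + 37.4106·0.920535)
= 1160000000 / 35.43777 ≈ 32733434.97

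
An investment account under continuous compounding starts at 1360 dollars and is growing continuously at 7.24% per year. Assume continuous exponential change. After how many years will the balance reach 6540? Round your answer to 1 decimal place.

t ≈ 21.7 years

6540 = 1360 · e^(0.0724·t)
t = ln(6540/1360) / 0.0724 = ln(4.80882) / 0.0724 = 1.57045 / 0.0724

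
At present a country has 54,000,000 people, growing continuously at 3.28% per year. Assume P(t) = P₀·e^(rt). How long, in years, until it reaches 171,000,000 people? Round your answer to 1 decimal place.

t ≈ 35.1 years

171000000 = 54000000 · e^(0.0328·t)
t = ln(171000000/54000000) / 0.0328 = ln(3.16667) / 0.0328 = 1.15268 / 0.0328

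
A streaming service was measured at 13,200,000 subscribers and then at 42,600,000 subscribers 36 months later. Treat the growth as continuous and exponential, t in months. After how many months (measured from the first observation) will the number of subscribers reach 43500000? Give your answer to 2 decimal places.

r = ln(42600000/13200000) / 36 ≈ 0.032545 per month
t = ln(43500000/13200000) / r = 1.19254 / 0.032545 ≈ 36.642

t ≈ 36.64 months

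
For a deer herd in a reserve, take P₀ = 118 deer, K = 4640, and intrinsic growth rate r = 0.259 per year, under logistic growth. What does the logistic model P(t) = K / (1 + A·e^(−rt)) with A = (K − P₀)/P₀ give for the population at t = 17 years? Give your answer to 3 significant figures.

A = (4640 − 118)/118 = 38.32203
P(17) = 4640 / (1 + 38.32203·e^(−0.259·17)) = 4640 / (1 + 38.32203·0.012241)
= 4640 / 1.46908 ≈ 3158.43

≈ 3,160 deer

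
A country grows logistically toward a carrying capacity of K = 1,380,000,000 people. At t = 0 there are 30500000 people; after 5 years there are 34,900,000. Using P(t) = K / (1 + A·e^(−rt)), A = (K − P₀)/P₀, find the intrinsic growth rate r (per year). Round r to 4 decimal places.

r ≈ 0.0276 per year

A = (1380000000 − 30500000)/30500000 = 44.2459
34900000 = 1380000000/(1 + 44.2459·e^(−r·5)) → e^(−5r) = (39.54155 − 1)/44.2459 = 0.871076
r = −ln(0.871076)/5 = 0.13803/5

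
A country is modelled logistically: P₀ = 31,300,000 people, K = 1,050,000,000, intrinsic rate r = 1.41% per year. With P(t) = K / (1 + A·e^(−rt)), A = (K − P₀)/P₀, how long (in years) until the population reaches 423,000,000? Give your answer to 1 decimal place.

A = (1050000000 − 31300000)/31300000 = 32.54633
423000000 = 1050000000/(1 + 32.54633·e^(−0.0141t)) → 1 + 32.54633·e^(−0.0141t) = 2.48227
e^(−0.0141t) = 0.045543 → t = ln(21.95709)/0.0141 = 3.08909/0.0141

t ≈ 219.1 years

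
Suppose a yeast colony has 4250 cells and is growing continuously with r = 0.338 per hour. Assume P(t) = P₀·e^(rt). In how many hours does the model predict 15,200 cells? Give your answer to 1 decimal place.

t ≈ 3.8 hours

15200 = 4250 · e^(0.338·t)
t = ln(15200/4250) / 0.338 = ln(3.57647) / 0.338 = 1.27438 / 0.338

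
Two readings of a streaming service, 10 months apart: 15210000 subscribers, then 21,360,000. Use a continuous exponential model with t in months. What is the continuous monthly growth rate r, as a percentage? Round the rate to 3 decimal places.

r ≈ 3.396% per month

21360000 = 15210000 · e^(r·10)
e^(10r) = 21360000/15210000 = 1.40434
r = ln(1.40434) / 10 = 0.33957 / 10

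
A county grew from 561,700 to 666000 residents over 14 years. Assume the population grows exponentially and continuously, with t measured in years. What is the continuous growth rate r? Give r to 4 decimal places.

666000 = 561700 · e^(r·14)
e^(14r) = 666000/561700 = 1.18569
r = ln(1.18569) / 14 = 0.17032 / 14

r ≈ 0.0122 per year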